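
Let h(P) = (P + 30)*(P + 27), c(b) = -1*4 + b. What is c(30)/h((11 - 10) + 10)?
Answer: 13/779 ≈ 0.016688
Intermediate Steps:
c(b) = -4 + b
h(P) = (27 + P)*(30 + P) (h(P) = (30 + P)*(27 + P) = (27 + P)*(30 + P))
c(30)/h((11 - 10) + 10) = (-4 + 30)/(810 + ((11 - 10) + 10)² + 57*((11 - 10) + 10)) = 26/(810 + (1 + 10)² + 57*(1 + 10)) = 26/(810 + 11² + 57*11) = 26/(810 + 121 + 627) = 26/1558 = 26*(1/1558) = 13/779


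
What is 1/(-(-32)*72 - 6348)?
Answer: -1/4044 ≈ -0.00024728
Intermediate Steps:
1/(-(-32)*72 - 6348) = 1/(-8*(-288) - 6348) = 1/(2304 - 6348) = 1/(-4044) = -1/4044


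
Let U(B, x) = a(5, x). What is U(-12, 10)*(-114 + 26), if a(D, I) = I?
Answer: -880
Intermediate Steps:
U(B, x) = x
U(-12, 10)*(-114 + 26) = 10*(-114 + 26) = 10*(-88) = -880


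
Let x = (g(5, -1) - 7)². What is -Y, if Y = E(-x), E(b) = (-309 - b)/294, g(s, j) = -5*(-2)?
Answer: 50/49 ≈ 1.0204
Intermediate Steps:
g(s, j) = 10
x = 9 (x = (10 - 7)² = 3² = 9)
E(b) = -103/98 - b/294 (E(b) = (-309 - b)*(1/294) = -103/98 - b/294)
Y = -50/49 (Y = -103/98 - (-1)*9/294 = -103/98 - 1/294*(-9) = -103/98 + 3/98 = -50/49 ≈ -1.0204)
-Y = -1*(-50/49) = 50/49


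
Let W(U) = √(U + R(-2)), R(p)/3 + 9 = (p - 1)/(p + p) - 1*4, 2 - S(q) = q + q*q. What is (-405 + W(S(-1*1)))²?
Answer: (810 - I*√139)²/4 ≈ 1.6399e+5 - 4774.9*I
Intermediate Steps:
S(q) = 2 - q - q² (S(q) = 2 - (q + q*q) = 2 - (q + q²) = 2 + (-q - q²) = 2 - q - q²)
R(p) = -39 + 3*(-1 + p)/(2*p) (R(p) = -27 + 3*((p - 1)/(p + p) - 1*4) = -27 + 3*((-1 + p)/((2*p)) - 4) = -27 + 3*((-1 + p)*(1/(2*p)) - 4) = -27 + 3*((-1 + p)/(2*p) - 4) = -27 + 3*(-4 + (-1 + p)/(2*p)) = -27 + (-12 + 3*(-1 + p)/(2*p)) = -39 + 3*(-1 + p)/(2*p))
W(U) = √(-147/4 + U) (W(U) = √(U + (3/2)*(-1 - 25*(-2))/(-2)) = √(U + (3/2)*(-½)*(-1 + 50)) = √(U + (3/2)*(-½)*49) = √(U - 147/4) = √(-147/4 + U))
(-405 + W(S(-1*1)))² = (-405 + √(-147 + 4*(2 - (-1) - (-1*1)²))/2)² = (-405 + √(-147 + 4*(2 - 1*(-1) - 1*(-1)²))/2)² = (-405 + √(-147 + 4*(2 + 1 - 1*1))/2)² = (-405 + √(-147 + 4*(2 + 1 - 1))/2)² = (-405 + √(-147 + 4*2)/2)² = (-405 + √(-147 + 8)/2)² = (-405 + √(-139)/2)² = (-405 + (I*√139)/2)² = (-405 + I*√139/2)²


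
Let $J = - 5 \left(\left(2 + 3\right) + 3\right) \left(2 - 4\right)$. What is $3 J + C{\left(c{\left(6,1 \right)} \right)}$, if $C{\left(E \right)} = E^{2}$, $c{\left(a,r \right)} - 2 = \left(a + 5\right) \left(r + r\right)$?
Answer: $816$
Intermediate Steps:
$c{\left(a,r \right)} = 2 + 2 r \left(5 + a\right)$ ($c{\left(a,r \right)} = 2 + \left(a + 5\right) \left(r + r\right) = 2 + \left(5 + a\right) 2 r = 2 + 2 r \left(5 + a\right)$)
$J = 80$ ($J = - 5 \left(5 + 3\right) \left(-2\right) = \left(-5\right) 8 \left(-2\right) = \left(-40\right) \left(-2\right) = 80$)
$3 J + C{\left(c{\left(6,1 \right)} \right)} = 3 \cdot 80 + \left(2 + 10 \cdot 1 + 2 \cdot 6 \cdot 1\right)^{2} = 240 + \left(2 + 10 + 12\right)^{2} = 240 + 24^{2} = 240 + 576 = 816$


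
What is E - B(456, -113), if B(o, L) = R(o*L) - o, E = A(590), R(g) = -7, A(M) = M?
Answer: 1053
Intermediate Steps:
E = 590
B(o, L) = -7 - o
E - B(456, -113) = 590 - (-7 - 1*456) = 590 - (-7 - 456) = 590 - 1*(-463) = 590 + 463 = 1053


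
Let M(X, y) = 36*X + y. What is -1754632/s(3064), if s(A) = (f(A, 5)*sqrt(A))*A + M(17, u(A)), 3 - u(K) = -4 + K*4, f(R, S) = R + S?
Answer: -756246392/10034512894435845 - 3666563249536*sqrt(766)/30103538683307535 ≈ -0.0033711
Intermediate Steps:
u(K) = 7 - 4*K (u(K) = 3 - (-4 + K*4) = 3 - (-4 + 4*K) = 3 + (4 - 4*K) = 7 - 4*K)
M(X, y) = y + 36*X
s(A) = 619 - 4*A + A**(3/2)*(5 + A) (s(A) = ((A + 5)*sqrt(A))*A + ((7 - 4*A) + 36*17) = ((5 + A)*sqrt(A))*A + ((7 - 4*A) + 612) = (sqrt(A)*(5 + A))*A + (619 - 4*A) = A**(3/2)*(5 + A) + (619 - 4*A) = 619 - 4*A + A**(3/2)*(5 + A))
-1754632/s(3064) = -1754632/(619 - 4*3064 + 3064**(3/2)*(5 + 3064)) = -1754632/(619 - 12256 + (6128*sqrt(766))*3069) = -1754632/(619 - 12256 + 18806832*sqrt(766)) = -1754632/(-11637 + 18806832*sqrt(766))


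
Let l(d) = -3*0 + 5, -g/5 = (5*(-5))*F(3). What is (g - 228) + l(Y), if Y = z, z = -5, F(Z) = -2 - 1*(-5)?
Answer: 152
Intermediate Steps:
F(Z) = 3 (F(Z) = -2 + 5 = 3)
g = 375 (g = -5*5*(-5)*3 = -(-125)*3 = -5*(-75) = 375)
Y = -5
l(d) = 5 (l(d) = 0 + 5 = 5)
(g - 228) + l(Y) = (375 - 228) + 5 = 147 + 5 = 152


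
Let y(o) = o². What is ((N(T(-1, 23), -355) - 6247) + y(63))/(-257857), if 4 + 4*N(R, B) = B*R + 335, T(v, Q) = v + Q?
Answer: 16591/1031428 ≈ 0.016085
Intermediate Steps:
T(v, Q) = Q + v
N(R, B) = 331/4 + B*R/4 (N(R, B) = -1 + (B*R + 335)/4 = -1 + (335 + B*R)/4 = -1 + (335/4 + B*R/4) = 331/4 + B*R/4)
((N(T(-1, 23), -355) - 6247) + y(63))/(-257857) = (((331/4 + (¼)*(-355)*(23 - 1)) - 6247) + 63²)/(-257857) = (((331/4 + (¼)*(-355)*22) - 6247) + 3969)*(-1/257857) = (((331/4 - 3905/2) - 6247) + 3969)*(-1/257857) = ((-7479/4 - 6247) + 3969)*(-1/257857) = (-32467/4 + 3969)*(-1/257857) = -16591/4*(-1/257857) = 16591/1031428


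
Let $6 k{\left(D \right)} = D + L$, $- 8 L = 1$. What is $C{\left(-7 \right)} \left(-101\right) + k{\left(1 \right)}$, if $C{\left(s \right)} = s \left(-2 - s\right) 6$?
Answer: $\frac{1018087}{48} \approx 21210.0$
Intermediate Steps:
$L = - \frac{1}{8}$ ($L = \left(- \frac{1}{8}\right) 1 = - \frac{1}{8} \approx -0.125$)
$k{\left(D \right)} = - \frac{1}{48} + \frac{D}{6}$ ($k{\left(D \right)} = \frac{D - \frac{1}{8}}{6} = \frac{- \frac{1}{8} + D}{6} = - \frac{1}{48} + \frac{D}{6}$)
$C{\left(s \right)} = 6 s \left(-2 - s\right)$
$C{\left(-7 \right)} \left(-101\right) + k{\left(1 \right)} = \left(-6\right) \left(-7\right) \left(2 - 7\right) \left(-101\right) + \left(- \frac{1}{48} + \frac{1}{6} \cdot 1\right) = \left(-6\right) \left(-7\right) \left(-5\right) \left(-101\right) + \left(- \frac{1}{48} + \frac{1}{6}\right) = \left(-210\right) \left(-101\right) + \frac{7}{48} = 21210 + \frac{7}{48} = \frac{1018087}{48}$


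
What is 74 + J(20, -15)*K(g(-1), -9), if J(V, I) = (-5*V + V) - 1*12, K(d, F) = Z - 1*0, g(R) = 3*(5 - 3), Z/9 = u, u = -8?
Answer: 6698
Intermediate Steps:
Z = -72 (Z = 9*(-8) = -72)
g(R) = 6 (g(R) = 3*2 = 6)
K(d, F) = -72 (K(d, F) = -72 - 1*0 = -72 + 0 = -72)
J(V, I) = -12 - 4*V (J(V, I) = -4*V - 12 = -12 - 4*V)
74 + J(20, -15)*K(g(-1), -9) = 74 + (-12 - 4*20)*(-72) = 74 + (-12 - 80)*(-72) = 74 - 92*(-72) = 74 + 6624 = 6698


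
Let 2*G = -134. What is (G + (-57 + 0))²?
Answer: 15376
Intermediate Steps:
G = -67 (G = (½)*(-134) = -67)
(G + (-57 + 0))² = (-67 + (-57 + 0))² = (-67 - 57)² = (-124)² = 15376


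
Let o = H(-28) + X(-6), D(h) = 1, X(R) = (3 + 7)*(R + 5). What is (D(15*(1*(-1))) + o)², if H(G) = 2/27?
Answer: 58081/729 ≈ 79.672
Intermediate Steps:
H(G) = 2/27 (H(G) = 2*(1/27) = 2/27)
X(R) = 50 + 10*R (X(R) = 10*(5 + R) = 50 + 10*R)
o = -268/27 (o = 2/27 + (50 + 10*(-6)) = 2/27 + (50 - 60) = 2/27 - 10 = -268/27 ≈ -9.9259)
(D(15*(1*(-1))) + o)² = (1 - 268/27)² = (-241/27)² = 58081/729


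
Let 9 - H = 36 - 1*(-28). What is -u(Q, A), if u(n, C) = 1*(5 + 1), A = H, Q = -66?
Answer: -6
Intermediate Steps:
H = -55 (H = 9 - (36 - 1*(-28)) = 9 - (36 + 28) = 9 - 1*64 = 9 - 64 = -55)
A = -55
u(n, C) = 6 (u(n, C) = 1*6 = 6)
-u(Q, A) = -1*6 = -6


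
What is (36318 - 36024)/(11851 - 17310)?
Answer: -294/5459 ≈ -0.053856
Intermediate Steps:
(36318 - 36024)/(11851 - 17310) = 294/(-5459) = 294*(-1/5459) = -294/5459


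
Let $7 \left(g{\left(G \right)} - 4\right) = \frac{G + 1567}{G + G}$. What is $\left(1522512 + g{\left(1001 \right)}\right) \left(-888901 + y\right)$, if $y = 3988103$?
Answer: $\frac{33063126497424992}{7007} \approx 4.7186 \cdot 10^{12}$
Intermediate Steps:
$g{\left(G \right)} = 4 + \frac{1567 + G}{14 G}$ ($g{\left(G \right)} = 4 + \frac{\left(G + 1567\right) \frac{1}{G + G}}{7} = 4 + \frac{\left(1567 + G\right) \frac{1}{2 G}}{7} = 4 + \frac{\frac{1}{2} \frac{1}{G} \left(1567 + G\right)}{7} = 4 + \frac{1567 + G}{14 G}$)
$\left(1522512 + g{\left(1001 \right)}\right) \left(-888901 + y\right) = \left(1522512 + \frac{1567 + 57 \cdot 1001}{14 \cdot 1001}\right) \left(-888901 + 3988103\right) = \left(1522512 + \frac{1}{14} \cdot \frac{1}{1001} \left(1567 + 57057\right)\right) 3099202 = \left(1522512 + \frac{1}{14} \cdot \frac{1}{1001} \cdot 58624\right) 3099202 = \left(1522512 + \frac{29312}{7007}\right) 3099202 = \frac{10668270896}{7007} \cdot 3099202 = \frac{33063126497424992}{7007}$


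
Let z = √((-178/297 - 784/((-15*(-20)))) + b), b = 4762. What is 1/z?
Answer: 15*√291505467/17666998 ≈ 0.014496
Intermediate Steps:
z = 2*√291505467/495 (z = √((-178/297 - 784/((-15*(-20)))) + 4762) = √((-178*1/297 - 784/300) + 4762) = √((-178/297 - 784*1/300) + 4762) = √((-178/297 - 196/75) + 4762) = √(-23854/7425 + 4762) = √(35333996/7425) = 2*√291505467/495 ≈ 68.984)
1/z = 1/(2*√291505467/495) = 15*√291505467/17666998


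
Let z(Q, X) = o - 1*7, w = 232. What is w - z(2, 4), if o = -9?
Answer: 248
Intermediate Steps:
z(Q, X) = -16 (z(Q, X) = -9 - 1*7 = -9 - 7 = -16)
w - z(2, 4) = 232 - 1*(-16) = 232 + 16 = 248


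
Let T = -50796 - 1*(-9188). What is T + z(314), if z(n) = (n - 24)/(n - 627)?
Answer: -13023594/313 ≈ -41609.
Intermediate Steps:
T = -41608 (T = -50796 + 9188 = -41608)
z(n) = (-24 + n)/(-627 + n)
T + z(314) = -41608 + (-24 + 314)/(-627 + 314) = -41608 + 290/(-313) = -41608 - 1/313*290 = -41608 - 290/313 = -13023594/313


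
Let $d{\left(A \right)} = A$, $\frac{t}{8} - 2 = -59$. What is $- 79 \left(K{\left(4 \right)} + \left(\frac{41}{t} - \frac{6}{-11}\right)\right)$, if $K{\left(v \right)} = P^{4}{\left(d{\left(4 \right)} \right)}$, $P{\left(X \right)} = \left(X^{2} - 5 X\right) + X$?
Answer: $- \frac{180515}{5016} \approx -35.988$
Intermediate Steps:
$t = -456$ ($t = 16 + 8 \left(-59\right) = 16 - 472 = -456$)
$P{\left(X \right)} = X^{2} - 4 X$
$K{\left(v \right)} = 0$ ($K{\left(v \right)} = \left(4 \left(-4 + 4\right)\right)^{4} = \left(4 \cdot 0\right)^{4} = 0^{4} = 0$)
$- 79 \left(K{\left(4 \right)} + \left(\frac{41}{t} - \frac{6}{-11}\right)\right) = - 79 \left(0 + \left(\frac{41}{-456} - \frac{6}{-11}\right)\right) = - 79 \left(0 + \left(41 \left(- \frac{1}{456}\right) - - \frac{6}{11}\right)\right) = - 79 \left(0 + \left(- \frac{41}{456} + \frac{6}{11}\right)\right) = - 79 \left(0 + \frac{2285}{5016}\right) = \left(-79\right) \frac{2285}{5016} = - \frac{180515}{5016}$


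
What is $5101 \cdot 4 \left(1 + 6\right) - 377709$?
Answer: $-234881$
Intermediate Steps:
$5101 \cdot 4 \left(1 + 6\right) - 377709 = 5101 \cdot 4 \cdot 7 - 377709 = 5101 \cdot 28 - 377709 = 142828 - 377709 = -234881$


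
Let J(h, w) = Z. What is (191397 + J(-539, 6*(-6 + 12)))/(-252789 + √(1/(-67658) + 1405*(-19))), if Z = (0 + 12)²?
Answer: -1091987893049214/1441167388768043 - 63847*I*√122199164581638/1441167388768043 ≈ -0.75771 - 0.00048973*I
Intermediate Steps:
Z = 144 (Z = 12² = 144)
J(h, w) = 144
(191397 + J(-539, 6*(-6 + 12)))/(-252789 + √(1/(-67658) + 1405*(-19))) = (191397 + 144)/(-252789 + √(1/(-67658) + 1405*(-19))) = 191541/(-252789 + √(-1/67658 - 26695)) = 191541/(-252789 + √(-1806130311/67658)) = 191541/(-252789 + I*√122199164581638/67658)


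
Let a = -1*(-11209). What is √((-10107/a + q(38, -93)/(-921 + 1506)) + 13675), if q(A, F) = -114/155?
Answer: √62780534208404453298/67758405 ≈ 116.94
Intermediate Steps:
q(A, F) = -114/155 (q(A, F) = -114*1/155 = -114/155)
a = 11209
√((-10107/a + q(38, -93)/(-921 + 1506)) + 13675) = √((-10107/11209 - 114/(155*(-921 + 1506))) + 13675) = √((-10107*1/11209 - 114/155/585) + 13675) = √((-10107/11209 - 114/155*1/585) + 13675) = √((-10107/11209 - 38/30225) + 13675) = √(-305910017/338792025 + 13675) = √(4632675031858/338792025) = √62780534208404453298/67758405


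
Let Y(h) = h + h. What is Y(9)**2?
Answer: 324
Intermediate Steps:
Y(h) = 2*h
Y(9)**2 = (2*9)**2 = 18**2 = 324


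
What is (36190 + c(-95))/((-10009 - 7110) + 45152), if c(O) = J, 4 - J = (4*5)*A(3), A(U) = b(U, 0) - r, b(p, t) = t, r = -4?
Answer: 36114/28033 ≈ 1.2883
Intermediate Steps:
A(U) = 4 (A(U) = 0 - 1*(-4) = 0 + 4 = 4)
J = -76 (J = 4 - 4*5*4 = 4 - 20*4 = 4 - 1*80 = 4 - 80 = -76)
c(O) = -76
(36190 + c(-95))/((-10009 - 7110) + 45152) = (36190 - 76)/((-10009 - 7110) + 45152) = 36114/(-17119 + 45152) = 36114/28033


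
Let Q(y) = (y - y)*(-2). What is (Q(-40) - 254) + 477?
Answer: 223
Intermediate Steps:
Q(y) = 0 (Q(y) = 0*(-2) = 0)
(Q(-40) - 254) + 477 = (0 - 254) + 477 = -254 + 477 = 223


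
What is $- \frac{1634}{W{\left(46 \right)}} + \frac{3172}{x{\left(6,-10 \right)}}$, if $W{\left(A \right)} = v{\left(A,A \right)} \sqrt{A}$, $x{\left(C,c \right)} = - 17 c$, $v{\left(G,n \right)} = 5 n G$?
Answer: $\frac{1586}{85} - \frac{817 \sqrt{46}}{243340} \approx 18.636$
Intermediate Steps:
$v{\left(G,n \right)} = 5 G n$
$W{\left(A \right)} = 5 A^{\frac{5}{2}}$ ($W{\left(A \right)} = 5 A A \sqrt{A} = 5 A^{2} \sqrt{A} = 5 A^{\frac{5}{2}}$)
$- \frac{1634}{W{\left(46 \right)}} + \frac{3172}{x{\left(6,-10 \right)}} = - \frac{1634}{5 \cdot 46^{\frac{5}{2}}} + \frac{3172}{\left(-17\right) \left(-10\right)} = - \frac{1634}{5 \cdot 2116 \sqrt{46}} + \frac{3172}{170} = - \frac{1634}{10580 \sqrt{46}} + 3172 \cdot \frac{1}{170} = - 1634 \frac{\sqrt{46}}{486680} + \frac{1586}{85} = - \frac{817 \sqrt{46}}{243340} + \frac{1586}{85} = \frac{1586}{85} - \frac{817 \sqrt{46}}{243340}$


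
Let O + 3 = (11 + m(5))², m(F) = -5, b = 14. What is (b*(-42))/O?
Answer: -196/11 ≈ -17.818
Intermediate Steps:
O = 33 (O = -3 + (11 - 5)² = -3 + 6² = -3 + 36 = 33)
(b*(-42))/O = (14*(-42))/33 = -588*1/33 = -196/11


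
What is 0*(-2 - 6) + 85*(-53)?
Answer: -4505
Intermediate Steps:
0*(-2 - 6) + 85*(-53) = 0*(-8) - 4505 = 0 - 4505 = -4505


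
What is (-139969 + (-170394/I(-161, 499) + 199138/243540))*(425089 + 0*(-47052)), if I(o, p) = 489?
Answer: -1183905239311917367/19848510 ≈ -5.9647e+10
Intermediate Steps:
(-139969 + (-170394/I(-161, 499) + 199138/243540))*(425089 + 0*(-47052)) = (-139969 + (-170394/489 + 199138/243540))*(425089 + 0*(-47052)) = (-139969 + (-170394*1/489 + 199138*(1/243540)))*(425089 + 0) = (-139969 + (-56798/163 + 99569/121770))*425089 = (-139969 - 6900062713/19848510)*425089 = -2785076158903/19848510*425089 = -1183905239311917367/19848510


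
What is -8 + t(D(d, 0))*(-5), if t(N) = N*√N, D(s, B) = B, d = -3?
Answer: -8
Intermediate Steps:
t(N) = N^(3/2)
-8 + t(D(d, 0))*(-5) = -8 + 0^(3/2)*(-5) = -8 + 0*(-5) = -8 + 0 = -8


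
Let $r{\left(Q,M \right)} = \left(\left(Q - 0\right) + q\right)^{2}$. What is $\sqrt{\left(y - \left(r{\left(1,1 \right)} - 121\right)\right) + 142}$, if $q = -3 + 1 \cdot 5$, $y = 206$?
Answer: $2 \sqrt{115} \approx 21.448$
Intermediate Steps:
$q = 2$ ($q = -3 + 5 = 2$)
$r{\left(Q,M \right)} = \left(2 + Q\right)^{2}$ ($r{\left(Q,M \right)} = \left(\left(Q - 0\right) + 2\right)^{2} = \left(\left(Q + 0\right) + 2\right)^{2} = \left(Q + 2\right)^{2} = \left(2 + Q\right)^{2}$)
$\sqrt{\left(y - \left(r{\left(1,1 \right)} - 121\right)\right) + 142} = \sqrt{\left(206 - \left(\left(2 + 1\right)^{2} - 121\right)\right) + 142} = \sqrt{\left(206 - \left(3^{2} - 121\right)\right) + 142} = \sqrt{\left(206 - \left(9 - 121\right)\right) + 142} = \sqrt{\left(206 - -112\right) + 142} = \sqrt{\left(206 + 112\right) + 142} = \sqrt{318 + 142} = \sqrt{460} = 2 \sqrt{115}$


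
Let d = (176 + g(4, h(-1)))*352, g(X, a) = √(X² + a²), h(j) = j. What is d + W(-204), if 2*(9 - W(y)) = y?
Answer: 62063 + 352*√17 ≈ 63514.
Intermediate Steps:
W(y) = 9 - y/2
d = 61952 + 352*√17 (d = (176 + √(4² + (-1)²))*352 = (176 + √(16 + 1))*352 = (176 + √17)*352 = 61952 + 352*√17 ≈ 63403.)
d + W(-204) = (61952 + 352*√17) + (9 - ½*(-204)) = (61952 + 352*√17) + (9 + 102) = (61952 + 352*√17) + 111 = 62063 + 352*√17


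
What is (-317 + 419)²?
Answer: 10404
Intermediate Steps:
(-317 + 419)² = 102² = 10404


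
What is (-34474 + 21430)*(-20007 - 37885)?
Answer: 755143248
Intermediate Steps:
(-34474 + 21430)*(-20007 - 37885) = -13044*(-57892) = 755143248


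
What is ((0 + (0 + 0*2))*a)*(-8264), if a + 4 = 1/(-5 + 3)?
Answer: 0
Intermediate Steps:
a = -9/2 (a = -4 + 1/(-5 + 3) = -4 + 1/(-2) = -4 - 1/2 = -9/2 ≈ -4.5000)
((0 + (0 + 0*2))*a)*(-8264) = ((0 + (0 + 0*2))*(-9/2))*(-8264) = ((0 + (0 + 0))*(-9/2))*(-8264) = ((0 + 0)*(-9/2))*(-8264) = (0*(-9/2))*(-8264) = 0*(-8264) = 0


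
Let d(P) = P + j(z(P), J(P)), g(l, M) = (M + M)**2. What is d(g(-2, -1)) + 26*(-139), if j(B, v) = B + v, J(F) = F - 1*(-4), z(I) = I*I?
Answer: -3586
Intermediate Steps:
z(I) = I**2
J(F) = 4 + F (J(F) = F + 4 = 4 + F)
g(l, M) = 4*M**2 (g(l, M) = (2*M)**2 = 4*M**2)
d(P) = 4 + P**2 + 2*P (d(P) = P + (P**2 + (4 + P)) = P + (4 + P + P**2) = 4 + P**2 + 2*P)
d(g(-2, -1)) + 26*(-139) = (4 + (4*(-1)**2)**2 + 2*(4*(-1)**2)) + 26*(-139) = (4 + (4*1)**2 + 2*(4*1)) - 3614 = (4 + 4**2 + 2*4) - 3614 = (4 + 16 + 8) - 3614 = 28 - 3614 = -3586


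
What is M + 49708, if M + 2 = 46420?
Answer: 96126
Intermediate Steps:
M = 46418 (M = -2 + 46420 = 46418)
M + 49708 = 46418 + 49708 = 96126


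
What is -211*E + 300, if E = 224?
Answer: -46964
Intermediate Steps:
-211*E + 300 = -211*224 + 300 = -47264 + 300 = -46964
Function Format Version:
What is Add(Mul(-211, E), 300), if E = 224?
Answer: -46964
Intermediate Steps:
Add(Mul(-211, E), 300) = Add(Mul(-211, 224), 300) = Add(-47264, 300) = -46964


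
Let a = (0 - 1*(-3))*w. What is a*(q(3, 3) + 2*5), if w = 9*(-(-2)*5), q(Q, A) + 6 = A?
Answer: 1890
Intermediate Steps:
q(Q, A) = -6 + A
w = 90 (w = 9*(-2*(-5)) = 9*10 = 90)
a = 270 (a = (0 - 1*(-3))*90 = (0 + 3)*90 = 3*90 = 270)
a*(q(3, 3) + 2*5) = 270*((-6 + 3) + 2*5) = 270*(-3 + 10) = 270*7 = 1890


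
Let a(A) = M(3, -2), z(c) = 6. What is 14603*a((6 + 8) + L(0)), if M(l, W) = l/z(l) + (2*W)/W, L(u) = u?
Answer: 73015/2 ≈ 36508.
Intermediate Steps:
M(l, W) = 2 + l/6 (M(l, W) = l/6 + (2*W)/W = l*(1/6) + 2 = l/6 + 2 = 2 + l/6)
a(A) = 5/2 (a(A) = 2 + (1/6)*3 = 2 + 1/2 = 5/2)
14603*a((6 + 8) + L(0)) = 14603*(5/2) = 73015/2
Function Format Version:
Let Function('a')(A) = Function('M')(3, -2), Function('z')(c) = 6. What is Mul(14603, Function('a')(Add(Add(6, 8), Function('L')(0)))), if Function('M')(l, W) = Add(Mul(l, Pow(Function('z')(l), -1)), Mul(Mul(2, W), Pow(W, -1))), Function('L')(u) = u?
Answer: Rational(73015, 2) ≈ 36508.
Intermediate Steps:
Function('M')(l, W) = Add(2, Mul(Rational(1, 6), l)) (Function('M')(l, W) = Add(Mul(l, Pow(6, -1)), Mul(Mul(2, W), Pow(W, -1))) = Add(Mul(l, Rational(1, 6)), 2) = Add(Mul(Rational(1, 6), l), 2) = Add(2, Mul(Rational(1, 6), l)))
Function('a')(A) = Rational(5, 2) (Function('a')(A) = Add(2, Mul(Rational(1, 6), 3)) = Add(2, Rational(1, 2)) = Rational(5, 2))
Mul(14603, Function('a')(Add(Add(6, 8), Function('L')(0)))) = Mul(14603, Rational(5, 2)) = Rational(73015, 2)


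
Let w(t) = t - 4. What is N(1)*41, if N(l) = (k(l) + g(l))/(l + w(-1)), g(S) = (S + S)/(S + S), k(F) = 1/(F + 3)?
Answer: -205/16 ≈ -12.813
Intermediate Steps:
k(F) = 1/(3 + F)
w(t) = -4 + t
g(S) = 1 (g(S) = (2*S)/((2*S)) = (2*S)*(1/(2*S)) = 1)
N(l) = (1 + 1/(3 + l))/(-5 + l) (N(l) = (1/(3 + l) + 1)/(l + (-4 - 1)) = (1 + 1/(3 + l))/(l - 5) = (1 + 1/(3 + l))/(-5 + l))
N(1)*41 = ((4 + 1)/((-5 + 1)*(3 + 1)))*41 = (5/(-4*4))*41 = -1/4*1/4*5*41 = -5/16*41 = -205/16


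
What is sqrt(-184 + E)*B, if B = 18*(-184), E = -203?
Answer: -9936*I*sqrt(43) ≈ -65155.0*I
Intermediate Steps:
B = -3312
sqrt(-184 + E)*B = sqrt(-184 - 203)*(-3312) = sqrt(-387)*(-3312) = (3*I*sqrt(43))*(-3312) = -9936*I*sqrt(43)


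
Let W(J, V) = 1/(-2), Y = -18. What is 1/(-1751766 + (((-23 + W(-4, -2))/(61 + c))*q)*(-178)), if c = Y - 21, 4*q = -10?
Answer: -44/77098619 ≈ -5.7070e-7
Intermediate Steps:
q = -5/2 (q = (¼)*(-10) = -5/2 ≈ -2.5000)
W(J, V) = -½
c = -39 (c = -18 - 21 = -39)
1/(-1751766 + (((-23 + W(-4, -2))/(61 + c))*q)*(-178)) = 1/(-1751766 + (((-23 - ½)/(61 - 39))*(-5/2))*(-178)) = 1/(-1751766 + (-47/2/22*(-5/2))*(-178)) = 1/(-1751766 + (-47/2*1/22*(-5/2))*(-178)) = 1/(-1751766 - 47/44*(-5/2)*(-178)) = 1/(-1751766 + (235/88)*(-178)) = 1/(-1751766 - 20915/44) = 1/(-77098619/44) = -44/77098619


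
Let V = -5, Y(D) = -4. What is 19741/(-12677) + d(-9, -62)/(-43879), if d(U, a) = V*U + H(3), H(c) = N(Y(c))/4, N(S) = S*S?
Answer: -866836512/556254083 ≈ -1.5583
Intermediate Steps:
N(S) = S²
H(c) = 4 (H(c) = (-4)²/4 = 16*(¼) = 4)
d(U, a) = 4 - 5*U (d(U, a) = -5*U + 4 = 4 - 5*U)
19741/(-12677) + d(-9, -62)/(-43879) = 19741/(-12677) + (4 - 5*(-9))/(-43879) = 19741*(-1/12677) + (4 + 45)*(-1/43879) = -19741/12677 + 49*(-1/43879) = -19741/12677 - 49/43879 = -866836512/556254083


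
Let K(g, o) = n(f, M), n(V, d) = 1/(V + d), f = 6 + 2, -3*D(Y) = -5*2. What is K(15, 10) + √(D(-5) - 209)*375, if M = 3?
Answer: 1/11 + 125*I*√1851 ≈ 0.090909 + 5377.9*I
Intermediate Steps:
D(Y) = 10/3 (D(Y) = -(-5)*2/3 = -⅓*(-10) = 10/3)
f = 8
K(g, o) = 1/11 (K(g, o) = 1/(8 + 3) = 1/11)
K(15, 10) + √(D(-5) - 209)*375 = 1/11 + √(10/3 - 209)*375 = 1/11 + √(-617/3)*375 = 1/11 + (I*√1851/3)*375 = 1/11 + 125*I*√1851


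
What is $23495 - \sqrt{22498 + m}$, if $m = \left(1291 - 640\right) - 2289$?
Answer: $23495 - 2 \sqrt{5215} \approx 23351.0$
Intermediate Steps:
$m = -1638$ ($m = 651 - 2289 = -1638$)
$23495 - \sqrt{22498 + m} = 23495 - \sqrt{22498 - 1638} = 23495 - \sqrt{20860} = 23495 - 2 \sqrt{5215}$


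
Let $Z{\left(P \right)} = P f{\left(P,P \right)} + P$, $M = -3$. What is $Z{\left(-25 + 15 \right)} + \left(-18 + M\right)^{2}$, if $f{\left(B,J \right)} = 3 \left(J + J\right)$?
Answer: $1031$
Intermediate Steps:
$f{\left(B,J \right)} = 6 J$ ($f{\left(B,J \right)} = 3 \cdot 2 J = 6 J$)
$Z{\left(P \right)} = P + 6 P^{2}$ ($Z{\left(P \right)} = P 6 P + P = 6 P^{2} + P = P + 6 P^{2}$)
$Z{\left(-25 + 15 \right)} + \left(-18 + M\right)^{2} = \left(-25 + 15\right) \left(1 + 6 \left(-25 + 15\right)\right) + \left(-18 - 3\right)^{2} = - 10 \left(1 + 6 \left(-10\right)\right) + \left(-21\right)^{2} = - 10 \left(1 - 60\right) + 441 = \left(-10\right) \left(-59\right) + 441 = 590 + 441 = 1031$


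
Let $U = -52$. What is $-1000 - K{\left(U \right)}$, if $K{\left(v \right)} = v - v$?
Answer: $-1000$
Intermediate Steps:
$K{\left(v \right)} = 0$
$-1000 - K{\left(U \right)} = -1000 - 0 = -1000 + 0 = -1000$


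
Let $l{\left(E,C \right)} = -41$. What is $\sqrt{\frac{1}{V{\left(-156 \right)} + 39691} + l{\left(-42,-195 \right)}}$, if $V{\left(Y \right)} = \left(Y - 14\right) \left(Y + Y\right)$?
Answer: $\frac{i \sqrt{352560480070}}{92731} \approx 6.4031 i$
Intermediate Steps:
$V{\left(Y \right)} = 2 Y \left(-14 + Y\right)$ ($V{\left(Y \right)} = \left(-14 + Y\right) 2 Y = 2 Y \left(-14 + Y\right)$)
$\sqrt{\frac{1}{V{\left(-156 \right)} + 39691} + l{\left(-42,-195 \right)}} = \sqrt{\frac{1}{2 \left(-156\right) \left(-14 - 156\right) + 39691} - 41} = \sqrt{\frac{1}{2 \left(-156\right) \left(-170\right) + 39691} - 41} = \sqrt{\frac{1}{53040 + 39691} - 41} = \sqrt{\frac{1}{92731} - 41} = \sqrt{- \frac{3801970}{92731}} = \frac{i \sqrt{352560480070}}{92731}$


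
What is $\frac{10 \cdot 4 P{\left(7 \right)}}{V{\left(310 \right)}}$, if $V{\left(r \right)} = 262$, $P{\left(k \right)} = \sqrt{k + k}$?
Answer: $\frac{20 \sqrt{14}}{131} \approx 0.57125$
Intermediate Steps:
$P{\left(k \right)} = \sqrt{2} \sqrt{k}$ ($P{\left(k \right)} = \sqrt{2 k} = \sqrt{2} \sqrt{k}$)
$\frac{10 \cdot 4 P{\left(7 \right)}}{V{\left(310 \right)}} = \frac{10 \cdot 4 \sqrt{2} \sqrt{7}}{262} = 40 \sqrt{14} \cdot \frac{1}{262} = \frac{20 \sqrt{14}}{131}$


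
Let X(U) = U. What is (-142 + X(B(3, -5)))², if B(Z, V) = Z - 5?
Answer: 20736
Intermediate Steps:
B(Z, V) = -5 + Z
(-142 + X(B(3, -5)))² = (-142 + (-5 + 3))² = (-142 - 2)² = (-144)² = 20736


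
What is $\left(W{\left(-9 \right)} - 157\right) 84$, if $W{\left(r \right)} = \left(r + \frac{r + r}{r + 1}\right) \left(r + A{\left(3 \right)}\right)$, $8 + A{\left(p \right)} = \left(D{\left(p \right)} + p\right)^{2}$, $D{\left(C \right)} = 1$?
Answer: $-12621$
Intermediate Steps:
$A{\left(p \right)} = -8 + \left(1 + p\right)^{2}$
$W{\left(r \right)} = \left(8 + r\right) \left(r + \frac{2 r}{1 + r}\right)$ ($W{\left(r \right)} = \left(r + \frac{r + r}{r + 1}\right) \left(r - \left(8 - \left(1 + 3\right)^{2}\right)\right) = \left(r + \frac{2 r}{1 + r}\right) \left(r - \left(8 - 4^{2}\right)\right) = \left(r + \frac{2 r}{1 + r}\right) \left(r + \left(-8 + 16\right)\right) = \left(r + \frac{2 r}{1 + r}\right) \left(r + 8\right) = \left(r + \frac{2 r}{1 + r}\right) \left(8 + r\right) = \left(8 + r\right) \left(r + \frac{2 r}{1 + r}\right)$)
$\left(W{\left(-9 \right)} - 157\right) 84 = \left(- \frac{9 \left(24 + \left(-9\right)^{2} + 11 \left(-9\right)\right)}{1 - 9} - 157\right) 84 = \left(- \frac{9 \left(24 + 81 - 99\right)}{-8} - 157\right) 84 = \left(\left(-9\right) \left(- \frac{1}{8}\right) 6 - 157\right) 84 = \left(\frac{27}{4} - 157\right) 84 = \left(- \frac{601}{4}\right) 84 = -12621$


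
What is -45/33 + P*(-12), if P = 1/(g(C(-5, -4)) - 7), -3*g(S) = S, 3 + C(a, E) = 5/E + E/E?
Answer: 519/781 ≈ 0.66453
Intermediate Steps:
C(a, E) = -2 + 5/E (C(a, E) = -3 + (5/E + E/E) = -3 + (5/E + 1) = -3 + (1 + 5/E) = -2 + 5/E)
g(S) = -S/3
P = -12/71 (P = 1/(-(-2 + 5/(-4))/3 - 7) = 1/(-(-2 + 5*(-¼))/3 - 7) = 1/(-(-2 - 5/4)/3 - 7) = 1/(-⅓*(-13/4) - 7) = 1/(13/12 - 7) = 1/(-71/12) = -12/71 ≈ -0.16901)
-45/33 + P*(-12) = -45/33 - 12/71*(-12) = -45*1/33 + 144/71 = -15/11 + 144/71 = 519/781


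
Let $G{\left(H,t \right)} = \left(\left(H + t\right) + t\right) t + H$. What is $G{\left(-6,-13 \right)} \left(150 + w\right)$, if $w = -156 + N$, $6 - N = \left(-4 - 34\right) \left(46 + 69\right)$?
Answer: $1791700$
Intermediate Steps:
$N = 4376$ ($N = 6 - \left(-4 - 34\right) \left(46 + 69\right) = 6 - \left(-38\right) 115 = 6 - -4370 = 6 + 4370 = 4376$)
$w = 4220$ ($w = -156 + 4376 = 4220$)
$G{\left(H,t \right)} = H + t \left(H + 2 t\right)$ ($G{\left(H,t \right)} = \left(H + 2 t\right) t + H = t \left(H + 2 t\right) + H = H + t \left(H + 2 t\right)$)
$G{\left(-6,-13 \right)} \left(150 + w\right) = \left(-6 + 2 \left(-13\right)^{2} - -78\right) \left(150 + 4220\right) = \left(-6 + 2 \cdot 169 + 78\right) 4370 = \left(-6 + 338 + 78\right) 4370 = 410 \cdot 4370 = 1791700$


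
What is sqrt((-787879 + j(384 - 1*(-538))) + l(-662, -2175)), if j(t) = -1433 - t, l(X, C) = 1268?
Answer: I*sqrt(788966) ≈ 888.24*I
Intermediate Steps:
sqrt((-787879 + j(384 - 1*(-538))) + l(-662, -2175)) = sqrt((-787879 + (-1433 - (384 - 1*(-538)))) + 1268) = sqrt((-787879 + (-1433 - (384 + 538))) + 1268) = sqrt((-787879 + (-1433 - 1*922)) + 1268) = sqrt((-787879 + (-1433 - 922)) + 1268) = sqrt((-787879 - 2355) + 1268) = sqrt(-790234 + 1268) = sqrt(-788966) = I*sqrt(788966)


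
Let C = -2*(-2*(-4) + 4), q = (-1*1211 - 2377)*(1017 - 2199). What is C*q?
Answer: -101784384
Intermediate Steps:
q = 4241016 (q = (-1211 - 2377)*(-1182) = -3588*(-1182) = 4241016)
C = -24 (C = -2*(8 + 4) = -2*12 = -24)
C*q = -24*4241016 = -101784384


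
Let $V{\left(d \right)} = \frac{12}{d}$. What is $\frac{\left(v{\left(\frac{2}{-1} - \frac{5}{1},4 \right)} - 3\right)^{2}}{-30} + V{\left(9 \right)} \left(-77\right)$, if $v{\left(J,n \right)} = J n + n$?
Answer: $- \frac{3809}{30} \approx -126.97$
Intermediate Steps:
$v{\left(J,n \right)} = n + J n$
$\frac{\left(v{\left(\frac{2}{-1} - \frac{5}{1},4 \right)} - 3\right)^{2}}{-30} + V{\left(9 \right)} \left(-77\right) = \frac{\left(4 \left(1 + \left(\frac{2}{-1} - \frac{5}{1}\right)\right) - 3\right)^{2}}{-30} + \frac{12}{9} \left(-77\right) = \left(4 \left(1 + \left(2 \left(-1\right) - 5\right)\right) - 3\right)^{2} \left(- \frac{1}{30}\right) + 12 \cdot \frac{1}{9} \left(-77\right) = \left(4 \left(1 - 7\right) - 3\right)^{2} \left(- \frac{1}{30}\right) + \frac{4}{3} \left(-77\right) = \left(4 \left(1 - 7\right) - 3\right)^{2} \left(- \frac{1}{30}\right) - \frac{308}{3} = \left(4 \left(-6\right) - 3\right)^{2} \left(- \frac{1}{30}\right) - \frac{308}{3} = \left(-24 - 3\right)^{2} \left(- \frac{1}{30}\right) - \frac{308}{3} = \left(-27\right)^{2} \left(- \frac{1}{30}\right) - \frac{308}{3} = 729 \left(- \frac{1}{30}\right) - \frac{308}{3} = - \frac{243}{10} - \frac{308}{3} = - \frac{3809}{30}$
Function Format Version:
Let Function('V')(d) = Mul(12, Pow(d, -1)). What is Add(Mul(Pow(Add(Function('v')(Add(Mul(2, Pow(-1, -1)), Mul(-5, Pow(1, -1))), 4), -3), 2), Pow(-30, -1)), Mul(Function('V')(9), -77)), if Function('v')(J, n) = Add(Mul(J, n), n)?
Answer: Rational(-3809, 30) ≈ -126.97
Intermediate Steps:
Function('v')(J, n) = Add(n, Mul(J, n))
Add(Mul(Pow(Add(Function('v')(Add(Mul(2, Pow(-1, -1)), Mul(-5, Pow(1, -1))), 4), -3), 2), Pow(-30, -1)), Mul(Function('V')(9), -77)) = Add(Mul(Pow(Add(Mul(4, Add(1, Add(Mul(2, Pow(-1, -1)), Mul(-5, Pow(1, -1))))), -3), 2), Pow(-30, -1)), Mul(Mul(12, Pow(9, -1)), -77)) = Add(Mul(Pow(Add(Mul(4, Add(1, Add(Mul(2, -1), Mul(-5, 1)))), -3), 2), Rational(-1, 30)), Mul(Mul(12, Rational(1, 9)), -77)) = Add(Mul(Pow(Add(Mul(4, Add(1, Add(-2, -5))), -3), 2), Rational(-1, 30)), Mul(Rational(4, 3), -77)) = Add(Mul(Pow(Add(Mul(4, Add(1, -7)), -3), 2), Rational(-1, 30)), Rational(-308, 3)) = Add(Mul(Pow(Add(Mul(4, -6), -3), 2), Rational(-1, 30)), Rational(-308, 3)) = Add(Mul(Pow(Add(-24, -3), 2), Rational(-1, 30)), Rational(-308, 3)) = Add(Mul(Pow(-27, 2), Rational(-1, 30)), Rational(-308, 3)) = Add(Mul(729, Rational(-1, 30)), Rational(-308, 3)) = Add(Rational(-243, 10), Rational(-308, 3)) = Rational(-3809, 30)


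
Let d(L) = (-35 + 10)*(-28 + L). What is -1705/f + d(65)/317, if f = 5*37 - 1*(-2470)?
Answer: -599272/168327 ≈ -3.5602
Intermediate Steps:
f = 2655 (f = 185 + 2470 = 2655)
d(L) = 700 - 25*L (d(L) = -25*(-28 + L) = 700 - 25*L)
-1705/f + d(65)/317 = -1705/2655 + (700 - 25*65)/317 = -1705*1/2655 + (700 - 1625)*(1/317) = -341/531 - 925*1/317 = -341/531 - 925/317 = -599272/168327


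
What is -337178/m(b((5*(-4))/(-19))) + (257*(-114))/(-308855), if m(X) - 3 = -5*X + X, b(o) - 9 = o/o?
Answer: 104140195216/11427635 ≈ 9113.0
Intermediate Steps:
b(o) = 10 (b(o) = 9 + o/o = 9 + 1 = 10)
m(X) = 3 - 4*X (m(X) = 3 + (-5*X + X) = 3 - 4*X)
-337178/m(b((5*(-4))/(-19))) + (257*(-114))/(-308855) = -337178/(3 - 4*10) + (257*(-114))/(-308855) = -337178/(3 - 40) - 29298*(-1/308855) = -337178/(-37) + 29298/308855 = -337178*(-1/37) + 29298/308855 = 337178/37 + 29298/308855 = 104140195216/11427635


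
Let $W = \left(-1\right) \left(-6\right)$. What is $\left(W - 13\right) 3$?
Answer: $-21$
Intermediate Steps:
$W = 6$
$\left(W - 13\right) 3 = \left(6 - 13\right) 3 = \left(-7\right) 3 = -21$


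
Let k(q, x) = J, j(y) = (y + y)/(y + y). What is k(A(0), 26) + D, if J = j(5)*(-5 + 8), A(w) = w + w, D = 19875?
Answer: 19878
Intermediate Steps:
j(y) = 1 (j(y) = (2*y)/((2*y)) = (2*y)*(1/(2*y)) = 1)
A(w) = 2*w
J = 3 (J = 1*(-5 + 8) = 1*3 = 3)
k(q, x) = 3
k(A(0), 26) + D = 3 + 19875 = 19878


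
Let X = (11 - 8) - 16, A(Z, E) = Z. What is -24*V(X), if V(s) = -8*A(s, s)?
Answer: -2496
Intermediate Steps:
X = -13 (X = 3 - 16 = -13)
V(s) = -8*s
-24*V(X) = -(-192)*(-13) = -24*104 = -2496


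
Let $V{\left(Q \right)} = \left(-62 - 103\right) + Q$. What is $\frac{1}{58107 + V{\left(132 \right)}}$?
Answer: $\frac{1}{58074} \approx 1.7219 \cdot 10^{-5}$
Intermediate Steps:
$V{\left(Q \right)} = -165 + Q$
$\frac{1}{58107 + V{\left(132 \right)}} = \frac{1}{58107 + \left(-165 + 132\right)} = \frac{1}{58107 - 33} = \frac{1}{58074}$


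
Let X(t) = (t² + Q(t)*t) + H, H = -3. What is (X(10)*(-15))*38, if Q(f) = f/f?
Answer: -60990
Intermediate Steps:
Q(f) = 1
X(t) = -3 + t + t² (X(t) = (t² + 1*t) - 3 = (t² + t) - 3 = (t + t²) - 3 = -3 + t + t²)
(X(10)*(-15))*38 = ((-3 + 10 + 10²)*(-15))*38 = ((-3 + 10 + 100)*(-15))*38 = (107*(-15))*38 = -1605*38 = -60990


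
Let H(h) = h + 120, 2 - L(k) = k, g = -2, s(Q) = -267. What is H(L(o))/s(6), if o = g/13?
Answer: -1588/3471 ≈ -0.45751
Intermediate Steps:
o = -2/13 ≈ -0.15385
L(k) = 2 - k
H(h) = 120 + h
H(L(o))/s(6) = (120 + (2 - 1*(-2/13)))/(-267) = (120 + (2 + 2/13))*(-1/267) = (120 + 28/13)*(-1/267) = (1588/13)*(-1/267) = -1588/3471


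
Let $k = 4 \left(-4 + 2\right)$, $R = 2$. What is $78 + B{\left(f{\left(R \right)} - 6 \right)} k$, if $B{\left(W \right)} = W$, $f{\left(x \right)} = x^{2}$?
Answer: $94$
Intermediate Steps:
$k = -8$ ($k = 4 \left(-2\right) = -8$)
$78 + B{\left(f{\left(R \right)} - 6 \right)} k = 78 + \left(2^{2} - 6\right) \left(-8\right) = 78 + \left(4 - 6\right) \left(-8\right) = 78 - -16 = 78 + 16 = 94$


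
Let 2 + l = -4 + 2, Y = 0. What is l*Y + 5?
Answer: 5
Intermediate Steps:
l = -4 (l = -2 + (-4 + 2) = -2 - 2 = -4)
l*Y + 5 = -4*0 + 5 = 0 + 5 = 5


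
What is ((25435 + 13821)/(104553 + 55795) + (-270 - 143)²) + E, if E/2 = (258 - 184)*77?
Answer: 7294440769/40087 ≈ 1.8197e+5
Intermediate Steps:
E = 11396 (E = 2*((258 - 184)*77) = 2*(74*77) = 2*5698 = 11396)
((25435 + 13821)/(104553 + 55795) + (-270 - 143)²) + E = ((25435 + 13821)/(104553 + 55795) + (-270 - 143)²) + 11396 = (39256/160348 + (-413)²) + 11396 = (39256*(1/160348) + 170569) + 11396 = (9814/40087 + 170569) + 11396 = 6837609317/40087 + 11396 = 7294440769/40087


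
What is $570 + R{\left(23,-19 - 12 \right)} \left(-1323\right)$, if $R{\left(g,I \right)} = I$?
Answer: $41583$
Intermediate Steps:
$570 + R{\left(23,-19 - 12 \right)} \left(-1323\right) = 570 + \left(-19 - 12\right) \left(-1323\right) = 570 - -41013 = 570 + 41013 = 41583$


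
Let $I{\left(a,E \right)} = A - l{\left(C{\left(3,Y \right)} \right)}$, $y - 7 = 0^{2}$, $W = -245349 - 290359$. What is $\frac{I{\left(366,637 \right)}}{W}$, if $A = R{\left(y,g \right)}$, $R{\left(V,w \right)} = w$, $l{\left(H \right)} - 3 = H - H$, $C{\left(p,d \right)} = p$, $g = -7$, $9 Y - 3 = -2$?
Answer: $\frac{5}{267854} \approx 1.8667 \cdot 10^{-5}$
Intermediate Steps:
$Y = \frac{1}{9}$ ($Y = \frac{1}{3} + \frac{1}{9} \left(-2\right) = \frac{1}{3} - \frac{2}{9} = \frac{1}{9} \approx 0.11111$)
$W = -535708$
$y = 7$ ($y = 7 + 0^{2} = 7 + 0 = 7$)
$l{\left(H \right)} = 3$ ($l{\left(H \right)} = 3 + \left(H - H\right) = 3 + 0 = 3$)
$A = -7$
$I{\left(a,E \right)} = -10$ ($I{\left(a,E \right)} = -7 - 3 = -10$)
$\frac{I{\left(366,637 \right)}}{W} = - \frac{10}{-535708} = \left(-10\right) \left(- \frac{1}{535708}\right) = \frac{5}{267854}$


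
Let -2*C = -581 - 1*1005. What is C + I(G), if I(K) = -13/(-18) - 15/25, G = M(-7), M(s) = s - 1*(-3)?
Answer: 71381/90 ≈ 793.12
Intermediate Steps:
M(s) = 3 + s (M(s) = s + 3 = 3 + s)
C = 793 (C = -(-581 - 1*1005)/2 = -(-581 - 1005)/2 = -½*(-1586) = 793)
G = -4 (G = 3 - 7 = -4)
I(K) = 11/90 (I(K) = -13*(-1/18) - 15*1/25 = 13/18 - ⅗ = 11/90)
C + I(G) = 793 + 11/90 = 71381/90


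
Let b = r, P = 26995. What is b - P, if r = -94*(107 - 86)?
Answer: -28969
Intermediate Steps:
r = -1974 (r = -94*21 = -1974)
b = -1974
b - P = -1974 - 1*26995 = -1974 - 26995 = -28969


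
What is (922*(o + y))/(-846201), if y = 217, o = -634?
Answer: 128158/282067 ≈ 0.45435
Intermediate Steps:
(922*(o + y))/(-846201) = (922*(-634 + 217))/(-846201) = (922*(-417))*(-1/846201) = -384474*(-1/846201) = 128158/282067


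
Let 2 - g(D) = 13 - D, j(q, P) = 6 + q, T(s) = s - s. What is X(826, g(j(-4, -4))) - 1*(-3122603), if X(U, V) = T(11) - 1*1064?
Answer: 3121539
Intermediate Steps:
T(s) = 0
g(D) = -11 + D (g(D) = 2 - (13 - D) = 2 + (-13 + D) = -11 + D)
X(U, V) = -1064 (X(U, V) = 0 - 1*1064 = 0 - 1064 = -1064)
X(826, g(j(-4, -4))) - 1*(-3122603) = -1064 - 1*(-3122603) = -1064 + 3122603 = 3121539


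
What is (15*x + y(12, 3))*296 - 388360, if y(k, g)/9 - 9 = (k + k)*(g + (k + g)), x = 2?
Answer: 795344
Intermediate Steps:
y(k, g) = 81 + 18*k*(k + 2*g) (y(k, g) = 81 + 9*((k + k)*(g + (k + g))) = 81 + 9*((2*k)*(g + (g + k))) = 81 + 9*((2*k)*(k + 2*g)) = 81 + 9*(2*k*(k + 2*g)) = 81 + 18*k*(k + 2*g))
(15*x + y(12, 3))*296 - 388360 = (15*2 + (81 + 18*12² + 36*3*12))*296 - 388360 = (30 + (81 + 18*144 + 1296))*296 - 388360 = (30 + (81 + 2592 + 1296))*296 - 388360 = (30 + 3969)*296 - 388360 = 3999*296 - 388360 = 1183704 - 388360 = 795344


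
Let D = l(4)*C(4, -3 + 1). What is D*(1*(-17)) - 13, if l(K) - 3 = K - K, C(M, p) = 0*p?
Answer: -13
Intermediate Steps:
C(M, p) = 0
l(K) = 3 (l(K) = 3 + (K - K) = 3 + 0 = 3)
D = 0 (D = 3*0 = 0)
D*(1*(-17)) - 13 = 0*(1*(-17)) - 13 = 0*(-17) - 13 = 0 - 13 = -13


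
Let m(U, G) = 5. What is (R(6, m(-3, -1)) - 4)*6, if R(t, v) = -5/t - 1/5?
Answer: -151/5 ≈ -30.200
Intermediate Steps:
R(t, v) = -1/5 - 5/t (R(t, v) = -5/t - 1*1/5 = -5/t - 1/5 = -1/5 - 5/t)
(R(6, m(-3, -1)) - 4)*6 = ((1/5)*(-25 - 1*6)/6 - 4)*6 = ((1/5)*(1/6)*(-25 - 6) - 4)*6 = ((1/5)*(1/6)*(-31) - 4)*6 = (-31/30 - 4)*6 = -151/30*6 = -151/5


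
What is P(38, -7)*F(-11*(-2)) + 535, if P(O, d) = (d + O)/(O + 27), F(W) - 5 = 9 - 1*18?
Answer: 34651/65 ≈ 533.09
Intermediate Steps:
F(W) = -4 (F(W) = 5 + (9 - 1*18) = 5 + (9 - 18) = 5 - 9 = -4)
P(O, d) = (O + d)/(27 + O)
P(38, -7)*F(-11*(-2)) + 535 = ((38 - 7)/(27 + 38))*(-4) + 535 = (31/65)*(-4) + 535 = -124/65 + 535 = 34651/65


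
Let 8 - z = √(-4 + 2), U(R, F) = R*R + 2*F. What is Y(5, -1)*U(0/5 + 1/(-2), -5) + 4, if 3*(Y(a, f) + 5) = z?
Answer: 107/4 + 13*I*√2/4 ≈ 26.75 + 4.5962*I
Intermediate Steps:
U(R, F) = R² + 2*F
z = 8 - I*√2 (z = 8 - √(-4 + 2) = 8 - √(-2) = 8 - I*√2 ≈ 8.0 - 1.4142*I)
Y(a, f) = -7/3 - I*√2/3 (Y(a, f) = -5 + (8 - I*√2)/3 = -5 + (8/3 - I*√2/3) = -7/3 - I*√2/3)
Y(5, -1)*U(0/5 + 1/(-2), -5) + 4 = (-7/3 - I*√2/3)*((0/5 + 1/(-2))² + 2*(-5)) + 4 = (-7/3 - I*√2/3)*((0*(⅕) + 1*(-½))² - 10) + 4 = (-7/3 - I*√2/3)*((0 - ½)² - 10) + 4 = (-7/3 - I*√2/3)*((-½)² - 10) + 4 = (-7/3 - I*√2/3)*(¼ - 10) + 4 = (-7/3 - I*√2/3)*(-39/4) + 4 = (91/4 + 13*I*√2/4) + 4 = 107/4 + 13*I*√2/4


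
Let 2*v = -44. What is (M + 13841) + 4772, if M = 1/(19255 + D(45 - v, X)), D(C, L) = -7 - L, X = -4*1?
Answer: 358337477/19252 ≈ 18613.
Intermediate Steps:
v = -22 (v = (½)*(-44) = -22)
X = -4
M = 1/19252 (M = 1/(19255 + (-7 - 1*(-4))) = 1/(19255 + (-7 + 4)) = 1/(19255 - 3) = 1/19252 ≈ 5.1943e-5)
(M + 13841) + 4772 = (1/19252 + 13841) + 4772 = 266466933/19252 + 4772 = 358337477/19252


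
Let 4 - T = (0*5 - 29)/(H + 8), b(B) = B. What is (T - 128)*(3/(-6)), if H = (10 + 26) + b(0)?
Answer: 5427/88 ≈ 61.670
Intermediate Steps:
H = 36 (H = (10 + 26) + 0 = 36 + 0 = 36)
T = 205/44 (T = 4 - (0*5 - 29)/(36 + 8) = 4 - (0 - 29)/44 = 4 - (-29)/44 = 4 - 1*(-29/44) = 4 + 29/44 = 205/44 ≈ 4.6591)
(T - 128)*(3/(-6)) = (205/44 - 128)*(3/(-6)) = -16281*(-1)/(44*6) = -5427/44*(-1/2) = 5427/88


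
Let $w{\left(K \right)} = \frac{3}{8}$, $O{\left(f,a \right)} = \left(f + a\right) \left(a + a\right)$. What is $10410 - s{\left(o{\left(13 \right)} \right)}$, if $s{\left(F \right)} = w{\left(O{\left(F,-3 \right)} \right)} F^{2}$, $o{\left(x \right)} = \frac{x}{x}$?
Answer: $\frac{83277}{8} \approx 10410.0$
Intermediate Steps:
$o{\left(x \right)} = 1$
$O{\left(f,a \right)} = 2 a \left(a + f\right)$ ($O{\left(f,a \right)} = \left(a + f\right) 2 a = 2 a \left(a + f\right)$)
$w{\left(K \right)} = \frac{3}{8}$ ($w{\left(K \right)} = 3 \cdot \frac{1}{8} = \frac{3}{8}$)
$s{\left(F \right)} = \frac{3 F^{2}}{8}$
$10410 - s{\left(o{\left(13 \right)} \right)} = 10410 - \frac{3 \cdot 1^{2}}{8} = 10410 - \frac{3}{8} \cdot 1 = 10410 - \frac{3}{8} = \frac{83277}{8}$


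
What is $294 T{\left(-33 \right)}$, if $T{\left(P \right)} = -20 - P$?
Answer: $3822$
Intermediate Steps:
$294 T{\left(-33 \right)} = 294 \left(-20 - -33\right) = 294 \left(-20 + 33\right) = 294 \cdot 13 = 3822$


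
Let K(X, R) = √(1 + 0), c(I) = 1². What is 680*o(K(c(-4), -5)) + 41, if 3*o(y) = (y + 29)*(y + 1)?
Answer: 13641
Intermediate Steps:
c(I) = 1
K(X, R) = 1 (K(X, R) = √1 = 1)
o(y) = (1 + y)*(29 + y)/3 (o(y) = ((y + 29)*(y + 1))/3 = ((29 + y)*(1 + y))/3 = ((1 + y)*(29 + y))/3 = (1 + y)*(29 + y)/3)
680*o(K(c(-4), -5)) + 41 = 680*(29/3 + 10*1 + (⅓)*1²) + 41 = 680*(29/3 + 10 + (⅓)*1) + 41 = 680*(29/3 + 10 + ⅓) + 41 = 680*20 + 41 = 13600 + 41 = 13641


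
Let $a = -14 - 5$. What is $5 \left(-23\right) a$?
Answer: $2185$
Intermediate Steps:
$a = -19$ ($a = -14 - 5 = -19$)
$5 \left(-23\right) a = 5 \left(-23\right) \left(-19\right) = \left(-115\right) \left(-19\right) = 2185$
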